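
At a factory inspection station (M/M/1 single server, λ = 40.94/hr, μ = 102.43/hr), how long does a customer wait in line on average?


ρ = 40.94/102.43 = 0.3997
Wq = ρ/(μ−λ) = 0.3997/(102.43 − 40.94) = 0.3997/61.49 = 0.006500 hr

Final: 0.006500 hr


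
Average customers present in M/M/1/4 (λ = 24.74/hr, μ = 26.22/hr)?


ρ = 24.74/26.22 = 0.9436
L = ρ[1 − (K+1)ρ^K + Kρ^(K+1)] / [(1−ρ)(1−ρ^(K+1))]
Numerator: 0.9436·(1 − 5·0.792625 + 4·0.747885) = 0.026810
Denominator: (0.05645)·(0.252115) = 0.014231
L = 0.026810/0.014231 = 1.8840

Final: 1.8840


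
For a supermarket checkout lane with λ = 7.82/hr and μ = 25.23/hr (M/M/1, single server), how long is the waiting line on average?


ρ = 7.82/25.23 = 0.3099
Lq = ρ²/(1−ρ) = 0.09607/0.6901 = 0.1392

Final: 0.1392


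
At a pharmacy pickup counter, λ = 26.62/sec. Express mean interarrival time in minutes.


Mean interarrival time = 1/λ = 1/26.62 second = 0.03757 second
In minutes: 0.03757 × 0.0166667 = 0.0006261 min

Final: 0.0006261 min


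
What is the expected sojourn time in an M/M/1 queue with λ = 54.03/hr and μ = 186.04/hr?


W = 1/(μ−λ) = 1/(186.04 − 54.03) = 1/132.01 = 0.007575 hr

Final: 0.007575 hr


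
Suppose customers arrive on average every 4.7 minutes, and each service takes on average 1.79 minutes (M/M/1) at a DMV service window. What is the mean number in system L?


λ = 60/4.7 = 12.7660 /hr
μ = 60/1.79 = 33.5196 /hr
ρ = λ/μ = 12.7660/33.5196 = 0.3809
L = ρ/(1−ρ) = 0.3809/0.6191 = 0.6151

Final: 0.6151


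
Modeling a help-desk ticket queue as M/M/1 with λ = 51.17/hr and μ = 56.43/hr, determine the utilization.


ρ = λ/μ = 51.17/56.43 = 0.9068

Final: 0.9068


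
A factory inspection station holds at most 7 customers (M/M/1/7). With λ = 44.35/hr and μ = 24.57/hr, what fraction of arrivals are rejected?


ρ = λ/μ = 44.35/24.57 = 1.8050
P_K = (1−ρ)ρ^K/(1−ρ^(K+1)) = (-0.8050·62.433729)/(1 − 112.695803)
= -50.262074/-111.695803 = 0.449991

Final: 0.449991


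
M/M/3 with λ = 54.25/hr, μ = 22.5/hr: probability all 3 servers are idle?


a = λ/μ = 54.25/22.5 = 2.4111; ρ = a/c = 0.8037
Σ_{k=0}^{2} a^k/k! (terms k=0..2) = 1.00000 + 2.41111 + 2.90673 = 6.31784
Tail: a^3/(3!(1−ρ)) = 14.01689/(6·0.1963) = 11.90113
P₀ = 1/(6.31784 + 11.90113) = 1/18.21897 = 0.054888

Final: 0.054888


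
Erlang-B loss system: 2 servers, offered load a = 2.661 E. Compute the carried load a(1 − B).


B(2,2.661) = 0.491631 (Erlang-B)
Carried load = a(1 − B) = 2.661·(1 − 0.491631) = 2.661·0.508369 = 1.3528 E

Final: 1.3528 Erlangs


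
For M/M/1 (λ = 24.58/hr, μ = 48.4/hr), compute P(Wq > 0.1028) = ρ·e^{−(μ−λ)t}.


ρ = 24.58/48.4 = 0.5079
P(Wq > t) = ρ·e^{−(μ−λ)t} = 0.5079·e^{−2.4487}
= 0.5079·0.086406 = 0.043881

Final: 0.043881


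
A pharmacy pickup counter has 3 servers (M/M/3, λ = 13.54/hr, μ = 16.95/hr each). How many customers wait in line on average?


a = λ/μ = 0.7988; ρ = a/3 = 0.2663
P₀ = 0.447695
Lq = P₀·a^c·ρ / (c!·(1−ρ)²) = 0.447695·0.50974·0.2663/(6·0.53835)
= 0.01881

Final: 0.01881


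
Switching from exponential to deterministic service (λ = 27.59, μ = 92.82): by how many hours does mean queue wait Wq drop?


ρ = 27.59/92.82 = 0.2972
Wq(M/M/1) = ρ/(μ−λ) = 0.2972/65.23 = 0.004557 hr
Wq(M/D/1) = ρ/(2(μ−λ)) = 0.002278 hr
Savings = 0.004557 − 0.002278 = 0.002278 hr

Final: 0.002278 hr


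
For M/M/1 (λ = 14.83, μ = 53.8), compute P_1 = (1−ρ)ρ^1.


ρ = 14.83/53.8 = 0.2757
P_n = (1−ρ)·ρ^n = (1 − 0.2757)·0.2757^1 = 0.7243·0.275651 = 0.199667

Final: 0.199667


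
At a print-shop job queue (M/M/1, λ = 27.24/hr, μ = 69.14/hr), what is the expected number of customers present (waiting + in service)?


ρ = λ/μ = 27.24/69.14 = 0.3940
L = ρ/(1−ρ) = 0.3940/(1 − 0.3940) = 0.3940/0.6060 = 0.6501

Final: 0.6501


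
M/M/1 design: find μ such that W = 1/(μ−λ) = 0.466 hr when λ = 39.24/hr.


W = 1/(μ−λ) ⇒ μ − λ = 1/W = 1/0.466 = 2.1459
μ = λ + 1/W = 39.24 + 2.1459 = 41.3859 per hr

Final: 41.3859 /hr


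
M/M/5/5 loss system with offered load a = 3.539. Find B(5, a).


B(c,a) = (a^c/c!) / Σ_{k=0}^{c} a^k/k!
a^5/5! = 4.626170
Σ terms (k=0..5): 1.00000 + 3.53900 + 6.26226 + 7.38738 + 6.53598 + 4.62617 = 29.350795
B = 4.626170/29.350795 = 0.157617

Final: 0.157617


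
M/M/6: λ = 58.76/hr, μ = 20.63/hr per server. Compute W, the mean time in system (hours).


a = 2.8483; ρ = 0.4747; P₀ = 0.057234
Lq = P₀·a^c·ρ/(c!(1−ρ)²) = 0.07302
Wq = Lq/λ = 0.07302/58.76 = 0.001243 hr
W = Wq + 1/μ = 0.001243 + 0.04847 = 0.04972 hr

Final: 0.04972 hr


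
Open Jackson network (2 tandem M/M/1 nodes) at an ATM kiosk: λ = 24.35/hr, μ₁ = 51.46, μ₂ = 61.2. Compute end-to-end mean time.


Each node sees arrival rate λ = 24.35/hr (tandem ⇒ throughput preserved).
W₁ = 1/(μ₁−λ) = 1/(51.46−24.35) = 0.03689 hr
W₂ = 1/(μ₂−λ) = 1/(61.2−24.35) = 0.02714 hr
W_total = W₁ + W₂ = 0.03689 + 0.02714 = 0.06402 hr

Final: 0.06402 hr


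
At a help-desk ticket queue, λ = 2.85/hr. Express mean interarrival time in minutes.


Mean interarrival time = 1/λ = 1/2.85 hour = 0.35088 hour
In minutes: 0.35088 × 60 = 21.0526 min

Final: 21.0526 min


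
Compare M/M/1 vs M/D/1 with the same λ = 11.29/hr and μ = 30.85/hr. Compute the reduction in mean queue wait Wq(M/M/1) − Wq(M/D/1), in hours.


ρ = 11.29/30.85 = 0.3660
Wq(M/M/1) = ρ/(μ−λ) = 0.3660/19.56 = 0.01871 hr
Wq(M/D/1) = ρ/(2(μ−λ)) = 0.009355 hr
Savings = 0.01871 − 0.009355 = 0.009355 hr

Final: 0.009355 hr


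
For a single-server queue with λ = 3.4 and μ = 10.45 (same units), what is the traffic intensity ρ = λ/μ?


ρ = λ/μ = 3.4/10.45 = 0.3254

Final: 0.3254


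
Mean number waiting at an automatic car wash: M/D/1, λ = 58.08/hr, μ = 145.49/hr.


ρ = 58.08/145.49 = 0.3992
M/D/1: Lq = ρ²/(2(1−ρ)) = 0.1594/(2·0.6008) = 0.13263

Final: 0.13263


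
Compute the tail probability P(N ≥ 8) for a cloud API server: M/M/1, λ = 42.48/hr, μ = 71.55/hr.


ρ = 42.48/71.55 = 0.5937
P(N ≥ n) = ρ^n = 0.5937^8 = 0.015438

Final: 0.015438


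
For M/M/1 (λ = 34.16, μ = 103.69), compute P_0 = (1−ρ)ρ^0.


ρ = 34.16/103.69 = 0.3294
P_n = (1−ρ)·ρ^n = (1 − 0.3294)·0.3294^0 = 0.6706·1.000000 = 0.670556

Final: 0.670556


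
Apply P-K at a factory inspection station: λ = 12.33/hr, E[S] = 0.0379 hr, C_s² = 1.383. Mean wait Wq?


ρ = λ·E[S] = 12.33·0.0379 = 0.4673
E[S²] = E[S]²(1+C_s²) = 0.0379²·(1+1.383) = 0.003423
Wq = λ·E[S²]/(2(1−ρ)) = 12.33·0.003423/(2·0.5327) = 0.03961 hr

Final: 0.03961 hr


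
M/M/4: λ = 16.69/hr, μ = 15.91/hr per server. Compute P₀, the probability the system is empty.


a = λ/μ = 16.69/15.91 = 1.0490; ρ = a/c = 0.2623
Σ_{k=0}^{3} a^k/k! (terms k=0..3) = 1.00000 + 1.04903 + 0.55023 + 0.19240 = 2.79165
Tail: a^4/(4!(1−ρ)) = 1.21100/(24·0.7377) = 0.06840
P₀ = 1/(2.79165 + 0.06840) = 1/2.86005 = 0.349644

Final: 0.349644


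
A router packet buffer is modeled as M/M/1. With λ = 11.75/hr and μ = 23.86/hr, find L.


ρ = λ/μ = 11.75/23.86 = 0.4925
L = ρ/(1−ρ) = 0.4925/(1 − 0.4925) = 0.4925/0.5075 = 0.9703

Final: 0.9703


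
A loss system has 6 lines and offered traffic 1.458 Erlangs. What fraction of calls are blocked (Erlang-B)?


B(c,a) = (a^c/c!) / Σ_{k=0}^{c} a^k/k!
a^6/6! = 0.013342
Σ terms (k=0..6): 1.00000 + 1.45800 + 1.06288 + 0.51656 + 0.18829 + 0.05490 + 0.01334 = 4.293975
B = 0.013342/4.293975 = 0.003107

Final: 0.003107


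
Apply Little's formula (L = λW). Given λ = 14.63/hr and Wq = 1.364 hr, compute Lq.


Lq = λWq = 14.63·1.364 = 19.9553

Final: 19.9553


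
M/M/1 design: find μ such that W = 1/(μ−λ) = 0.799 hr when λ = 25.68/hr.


W = 1/(μ−λ) ⇒ μ − λ = 1/W = 1/0.799 = 1.2516
μ = λ + 1/W = 25.68 + 1.2516 = 26.9316 per hr

Final: 26.9316 /hr


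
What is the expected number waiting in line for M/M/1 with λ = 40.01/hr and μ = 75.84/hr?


ρ = 40.01/75.84 = 0.5276
Lq = ρ²/(1−ρ) = 0.2783/0.4724 = 0.5891

Final: 0.5891


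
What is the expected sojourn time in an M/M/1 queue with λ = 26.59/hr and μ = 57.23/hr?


W = 1/(μ−λ) = 1/(57.23 − 26.59) = 1/30.64 = 0.03264 hr

Final: 0.03264 hr


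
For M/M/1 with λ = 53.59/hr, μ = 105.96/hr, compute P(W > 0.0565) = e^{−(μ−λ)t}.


W ~ Exponential(μ−λ) for M/M/1.
μ − λ = 105.96 − 53.59 = 52.3700
P(W > t) = e^{−(μ−λ)t} = e^{−2.9589} = 0.051876

Final: 0.051876


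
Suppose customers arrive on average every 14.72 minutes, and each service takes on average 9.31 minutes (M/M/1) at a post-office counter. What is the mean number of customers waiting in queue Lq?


λ = 60/14.72 = 4.0761 /hr
μ = 60/9.31 = 6.4447 /hr
ρ = λ/μ = 4.0761/6.4447 = 0.6325
Lq = ρ²/(1−ρ) = 0.4000/0.3675 = 1.0884

Final: 1.0884


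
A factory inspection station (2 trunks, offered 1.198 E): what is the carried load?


B(2,1.198) = 0.246125 (Erlang-B)
Carried load = a(1 − B) = 1.198·(1 − 0.246125) = 1.198·0.753875 = 0.9031 E

Final: 0.9031 Erlangs


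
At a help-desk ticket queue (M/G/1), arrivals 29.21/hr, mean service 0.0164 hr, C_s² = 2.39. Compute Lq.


ρ = λ·E[S] = 29.21·0.0164 = 0.4790
Lq = ρ²(1+C_s²)/(2(1−ρ)) = 0.2295·(1+2.39)/(2·0.5210)
= 0.2295·3.3900/1.0419 = 0.74665

Final: 0.74665


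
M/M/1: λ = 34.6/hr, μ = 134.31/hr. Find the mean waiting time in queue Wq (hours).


ρ = 34.6/134.31 = 0.2576
Wq = ρ/(μ−λ) = 0.2576/(134.31 − 34.6) = 0.2576/99.71 = 0.002584 hr

Final: 0.002584 hr


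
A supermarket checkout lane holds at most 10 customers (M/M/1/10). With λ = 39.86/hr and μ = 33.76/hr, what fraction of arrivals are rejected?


ρ = λ/μ = 39.86/33.76 = 1.1807
P_K = (1−ρ)ρ^K/(1−ρ^(K+1)) = (-0.1807·5.264396)/(1 − 6.215605)
= -0.951209/-5.215605 = 0.182377

Final: 0.182377


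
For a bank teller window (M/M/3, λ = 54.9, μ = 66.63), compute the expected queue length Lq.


a = λ/μ = 0.8240; ρ = a/3 = 0.2747
P₀ = 0.436313
Lq = P₀·a^c·ρ / (c!·(1−ρ)²) = 0.436313·0.55938·0.2747/(6·0.52613)
= 0.02123

Final: 0.02123


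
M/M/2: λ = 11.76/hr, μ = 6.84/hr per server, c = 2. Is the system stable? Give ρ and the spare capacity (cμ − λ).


Total capacity cμ = 2·6.84 = 13.68/hr
ρ = λ/(cμ) = 11.76/13.68 = 0.8596
Stable ⇔ ρ < 1: YES
Spare capacity = cμ − λ = 13.68 − 11.76 = 1.92/hr

Final: ρ = 0.8596; stable; margin = 1.92/hr


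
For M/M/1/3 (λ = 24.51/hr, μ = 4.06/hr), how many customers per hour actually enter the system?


ρ = 6.0369; P_K = (1−ρ)ρ^3/(1−ρ^4) = 0.834982
λ_eff = λ(1 − P_K) = 24.51·(1 − 0.834982) = 24.51·0.165018 = 4.0446 /hr

Final: 4.0446 /hr


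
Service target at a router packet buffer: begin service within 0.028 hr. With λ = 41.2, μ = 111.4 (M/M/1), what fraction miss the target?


ρ = 41.2/111.4 = 0.3698
P(Wq > t) = ρ·e^{−(μ−λ)t} = 0.3698·e^{−1.9656}
= 0.3698·0.140072 = 0.051804

Final: 0.051804


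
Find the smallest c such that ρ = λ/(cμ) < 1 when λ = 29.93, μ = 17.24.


Stability requires cμ > λ ⇔ c > λ/μ.
λ/μ = 29.93/17.24 = 1.7361
Minimum integer c = ⌊1.7361⌋ + 1 = 2
Check: 2·17.24 = 34.48 > 29.93, while 1·17.24 = 17.24 ≤ 29.93

Final: 2 servers


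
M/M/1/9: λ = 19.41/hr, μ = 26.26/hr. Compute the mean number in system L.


ρ = 19.41/26.26 = 0.7391
L = ρ[1 − (K+1)ρ^K + Kρ^(K+1)] / [(1−ρ)(1−ρ^(K+1))]
Numerator: 0.7391·(1 − 10·0.065853 + 9·0.048675) = 0.576198
Denominator: (0.2609)·(0.951325) = 0.248156
L = 0.576198/0.248156 = 2.3219

Final: 2.3219


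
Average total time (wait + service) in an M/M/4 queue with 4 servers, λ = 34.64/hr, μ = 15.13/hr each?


a = 2.2895; ρ = 0.5724; P₀ = 0.094449
Lq = P₀·a^c·ρ/(c!(1−ρ)²) = 0.33845
Wq = Lq/λ = 0.33845/34.64 = 0.009770 hr
W = Wq + 1/μ = 0.009770 + 0.06609 = 0.07586 hr

Final: 0.07586 hr


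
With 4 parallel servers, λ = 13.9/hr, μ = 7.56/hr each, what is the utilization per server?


ρ = λ/(cμ) = 13.9/(4·7.56) = 13.9/30.24 = 0.4597

Final: 0.4597


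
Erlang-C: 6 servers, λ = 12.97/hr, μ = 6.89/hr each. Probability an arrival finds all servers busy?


a = λ/μ = 1.8824; ρ = a/6 = 0.3137
P₀ = 0.152063 (from M/M/c formula)
C(c,a) = [a^c/(c!(1−ρ))]·P₀ = [44.49636/(720·0.6863)]·0.152063
= 0.09005·0.152063 = 0.013694

Final: 0.013694


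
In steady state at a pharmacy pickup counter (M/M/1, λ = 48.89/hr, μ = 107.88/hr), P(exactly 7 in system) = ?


ρ = 48.89/107.88 = 0.4532
P_n = (1−ρ)·ρ^n = (1 − 0.4532)·0.4532^7 = 0.5468·0.003926 = 0.002147

Final: 0.002147


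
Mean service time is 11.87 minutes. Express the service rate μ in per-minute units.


μ = 1/(service time) in consistent units.
1 minute = 1 min, so μ = 1/11.87 = 0.08425 per minute

Final: 0.08425 /min


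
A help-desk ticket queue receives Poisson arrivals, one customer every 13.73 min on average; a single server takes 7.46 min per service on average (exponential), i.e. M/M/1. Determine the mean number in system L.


λ = 60/13.73 = 4.3700 /hr
μ = 60/7.46 = 8.0429 /hr
ρ = λ/μ = 4.3700/8.0429 = 0.5433
L = ρ/(1−ρ) = 0.5433/0.4567 = 1.1898

Final: 1.1898


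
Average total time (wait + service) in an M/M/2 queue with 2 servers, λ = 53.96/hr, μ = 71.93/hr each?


a = 0.7502; ρ = 0.3751; P₀ = 0.454454
Lq = P₀·a^c·ρ/(c!(1−ρ)²) = 0.12282
Wq = Lq/λ = 0.12282/53.96 = 0.002276 hr
W = Wq + 1/μ = 0.002276 + 0.01390 = 0.01618 hr

Final: 0.01618 hr


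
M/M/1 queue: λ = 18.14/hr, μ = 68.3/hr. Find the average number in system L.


ρ = λ/μ = 18.14/68.3 = 0.2656
L = ρ/(1−ρ) = 0.2656/(1 − 0.2656) = 0.2656/0.7344 = 0.3616

Final: 0.3616


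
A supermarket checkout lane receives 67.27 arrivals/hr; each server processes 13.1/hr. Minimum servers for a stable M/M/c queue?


Stability requires cμ > λ ⇔ c > λ/μ.
λ/μ = 67.27/13.1 = 5.1351
Minimum integer c = ⌊5.1351⌋ + 1 = 6
Check: 6·13.1 = 78.60 > 67.27, while 5·13.1 = 65.50 ≤ 67.27

Final: 6 servers


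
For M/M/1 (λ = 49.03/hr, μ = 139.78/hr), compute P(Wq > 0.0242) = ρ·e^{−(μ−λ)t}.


ρ = 49.03/139.78 = 0.3508
P(Wq > t) = ρ·e^{−(μ−λ)t} = 0.3508·e^{−2.1961}
= 0.3508·0.111231 = 0.039016

Final: 0.039016


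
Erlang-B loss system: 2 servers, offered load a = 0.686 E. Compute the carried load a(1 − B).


B(2,0.686) = 0.122468 (Erlang-B)
Carried load = a(1 − B) = 0.686·(1 − 0.122468) = 0.686·0.877532 = 0.6020 E

Final: 0.6020 Erlangs


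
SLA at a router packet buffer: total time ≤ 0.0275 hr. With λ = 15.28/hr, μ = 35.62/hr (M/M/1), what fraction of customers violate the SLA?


W ~ Exponential(μ−λ) for M/M/1.
μ − λ = 35.62 − 15.28 = 20.3400
P(W > t) = e^{−(μ−λ)t} = e^{−0.5593} = 0.571580

Final: 0.571580


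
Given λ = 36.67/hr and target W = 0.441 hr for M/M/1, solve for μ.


W = 1/(μ−λ) ⇒ μ − λ = 1/W = 1/0.441 = 2.2676
μ = λ + 1/W = 36.67 + 2.2676 = 38.9376 per hr

Final: 38.9376 /hr


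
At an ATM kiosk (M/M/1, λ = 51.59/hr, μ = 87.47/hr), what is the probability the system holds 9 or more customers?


ρ = 51.59/87.47 = 0.5898
P(N ≥ n) = ρ^n = 0.5898^9 = 0.008637

Final: 0.008637


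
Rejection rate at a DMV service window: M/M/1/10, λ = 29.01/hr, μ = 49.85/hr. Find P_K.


ρ = λ/μ = 29.01/49.85 = 0.5819
P_K = (1−ρ)ρ^K/(1−ρ^(K+1)) = (0.4181·0.004455)/(1 − 0.002592)
= 0.001862/0.997408 = 0.001867

Final: 0.001867


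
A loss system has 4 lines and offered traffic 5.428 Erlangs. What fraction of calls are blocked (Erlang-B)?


B(c,a) = (a^c/c!) / Σ_{k=0}^{c} a^k/k!
a^4/4! = 36.169967
Σ terms (k=0..4): 1.00000 + 5.42800 + 14.73159 + 26.65436 + 36.16997 = 83.983920
B = 36.169967/83.983920 = 0.430677

Final: 0.430677


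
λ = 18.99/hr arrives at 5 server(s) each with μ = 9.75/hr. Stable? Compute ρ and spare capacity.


Total capacity cμ = 5·9.75 = 48.75/hr
ρ = λ/(cμ) = 18.99/48.75 = 0.3895
Stable ⇔ ρ < 1: YES
Spare capacity = cμ − λ = 48.75 − 18.99 = 29.76/hr

Final: ρ = 0.3895; stable; margin = 29.76/hr


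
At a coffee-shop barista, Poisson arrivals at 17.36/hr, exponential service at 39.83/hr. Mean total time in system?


W = 1/(μ−λ) = 1/(39.83 − 17.36) = 1/22.47 = 0.04450 hr

Final: 0.04450 hr


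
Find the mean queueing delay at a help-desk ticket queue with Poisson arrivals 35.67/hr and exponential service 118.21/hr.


ρ = 35.67/118.21 = 0.3018
Wq = ρ/(μ−λ) = 0.3018/(118.21 − 35.67) = 0.3018/82.54 = 0.003656 hr

Final: 0.003656 hr


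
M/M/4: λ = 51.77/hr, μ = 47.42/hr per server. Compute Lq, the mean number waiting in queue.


a = λ/μ = 1.0917; ρ = a/4 = 0.2729
P₀ = 0.334901
Lq = P₀·a^c·ρ / (c!·(1−ρ)²) = 0.334901·1.42058·0.2729/(24·0.52863)
= 0.01023

Final: 0.01023


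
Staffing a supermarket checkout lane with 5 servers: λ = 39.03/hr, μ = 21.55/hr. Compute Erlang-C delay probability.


a = λ/μ = 1.8111; ρ = a/5 = 0.3622
P₀ = 0.162751 (from M/M/c formula)
C(c,a) = [a^c/(c!(1−ρ))]·P₀ = [19.48751/(120·0.6378)]·0.162751
= 0.25463·0.162751 = 0.041441

Final: 0.041441


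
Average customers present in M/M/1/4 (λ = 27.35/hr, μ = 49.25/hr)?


ρ = 27.35/49.25 = 0.5553
L = ρ[1 − (K+1)ρ^K + Kρ^(K+1)] / [(1−ρ)(1−ρ^(K+1))]
Numerator: 0.5553·(1 − 5·0.095105 + 4·0.052815) = 0.408575
Denominator: (0.4447)·(0.947185) = 0.421185
L = 0.408575/0.421185 = 0.9701

Final: 0.9701


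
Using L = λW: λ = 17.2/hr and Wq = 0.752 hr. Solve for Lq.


Lq = λWq = 17.2·0.752 = 12.9344

Final: 12.9344


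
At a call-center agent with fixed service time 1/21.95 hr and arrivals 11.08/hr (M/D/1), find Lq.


ρ = 11.08/21.95 = 0.5048
M/D/1: Lq = ρ²/(2(1−ρ)) = 0.2548/(2·0.4952) = 0.25727

Final: 0.25727


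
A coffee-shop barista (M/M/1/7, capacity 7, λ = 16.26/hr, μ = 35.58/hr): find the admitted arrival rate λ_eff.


ρ = 0.4570; P_K = (1−ρ)ρ^7/(1−ρ^8) = 0.002265
λ_eff = λ(1 − P_K) = 16.26·(1 − 0.002265) = 16.26·0.997735 = 16.2232 /hr

Final: 16.2232 /hr


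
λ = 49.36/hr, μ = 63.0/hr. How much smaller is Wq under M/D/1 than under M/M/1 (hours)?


ρ = 49.36/63.0 = 0.7835
Wq(M/M/1) = ρ/(μ−λ) = 0.7835/13.64 = 0.05744 hr
Wq(M/D/1) = ρ/(2(μ−λ)) = 0.02872 hr
Savings = 0.05744 − 0.02872 = 0.02872 hr

Final: 0.02872 hr


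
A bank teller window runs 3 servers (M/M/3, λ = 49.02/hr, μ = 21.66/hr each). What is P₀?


a = λ/μ = 49.02/21.66 = 2.2632; ρ = a/c = 0.7544
Σ_{k=0}^{2} a^k/k! (terms k=0..2) = 1.00000 + 2.26316 + 2.56094 = 5.82410
Tail: a^3/(3!(1−ρ)) = 11.59163/(6·0.2456) = 7.86575
P₀ = 1/(5.82410 + 7.86575) = 1/13.68985 = 0.073047

Final: 0.073047


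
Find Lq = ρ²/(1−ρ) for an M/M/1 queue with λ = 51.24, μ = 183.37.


ρ = 51.24/183.37 = 0.2794
Lq = ρ²/(1−ρ) = 0.07808/0.7206 = 0.1084

Final: 0.1084


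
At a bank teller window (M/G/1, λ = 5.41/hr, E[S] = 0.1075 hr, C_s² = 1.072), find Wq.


ρ = λ·E[S] = 5.41·0.1075 = 0.5816
E[S²] = E[S]²(1+C_s²) = 0.1075²·(1+1.072) = 0.023945
Wq = λ·E[S²]/(2(1−ρ)) = 5.41·0.023945/(2·0.4184) = 0.15479 hr

Final: 0.15479 hr


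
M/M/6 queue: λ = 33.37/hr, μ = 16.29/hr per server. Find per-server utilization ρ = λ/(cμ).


ρ = λ/(cμ) = 33.37/(6·16.29) = 33.37/97.74 = 0.3414

Final: 0.3414


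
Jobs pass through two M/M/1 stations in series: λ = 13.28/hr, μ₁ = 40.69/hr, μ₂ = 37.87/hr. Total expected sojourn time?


Each node sees arrival rate λ = 13.28/hr (tandem ⇒ throughput preserved).
W₁ = 1/(μ₁−λ) = 1/(40.69−13.28) = 0.03648 hr
W₂ = 1/(μ₂−λ) = 1/(37.87−13.28) = 0.04067 hr
W_total = W₁ + W₂ = 0.03648 + 0.04067 = 0.07715 hr

Final: 0.07715 hr


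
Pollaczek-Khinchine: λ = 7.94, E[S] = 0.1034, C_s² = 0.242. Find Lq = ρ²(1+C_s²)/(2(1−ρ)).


ρ = λ·E[S] = 7.94·0.1034 = 0.8210
Lq = ρ²(1+C_s²)/(2(1−ρ)) = 0.6740·(1+0.242)/(2·0.1790)
= 0.6740·1.2420/0.3580 = 2.33836

Final: 2.33836


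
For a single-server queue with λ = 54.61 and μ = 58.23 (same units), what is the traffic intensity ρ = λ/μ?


ρ = λ/μ = 54.61/58.23 = 0.9378

Final: 0.9378


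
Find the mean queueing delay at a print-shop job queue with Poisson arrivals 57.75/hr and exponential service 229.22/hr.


ρ = 57.75/229.22 = 0.2519
Wq = ρ/(μ−λ) = 0.2519/(229.22 − 57.75) = 0.2519/171.47 = 0.001469 hr

Final: 0.001469 hr


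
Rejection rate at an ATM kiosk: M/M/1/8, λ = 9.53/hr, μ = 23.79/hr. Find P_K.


ρ = λ/μ = 9.53/23.79 = 0.4006
P_K = (1−ρ)ρ^K/(1−ρ^(K+1)) = (0.5994·0.0006631)/(1 − 0.0002656)
= 0.0003975/0.999734 = 0.0003976

Final: 0.0003976


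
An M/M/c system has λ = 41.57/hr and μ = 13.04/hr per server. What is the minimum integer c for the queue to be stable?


Stability requires cμ > λ ⇔ c > λ/μ.
λ/μ = 41.57/13.04 = 3.1879
Minimum integer c = ⌊3.1879⌋ + 1 = 4
Check: 4·13.04 = 52.16 > 41.57, while 3·13.04 = 39.12 ≤ 41.57

Final: 4 servers


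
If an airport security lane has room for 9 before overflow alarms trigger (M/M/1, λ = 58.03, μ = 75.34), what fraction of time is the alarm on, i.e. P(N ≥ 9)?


ρ = 58.03/75.34 = 0.7702
P(N ≥ n) = ρ^n = 0.7702^9 = 0.095421

Final: 0.095421


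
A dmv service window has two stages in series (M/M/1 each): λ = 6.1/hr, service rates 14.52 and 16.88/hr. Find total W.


Each node sees arrival rate λ = 6.1/hr (tandem ⇒ throughput preserved).
W₁ = 1/(μ₁−λ) = 1/(14.52−6.1) = 0.11876 hr
W₂ = 1/(μ₂−λ) = 1/(16.88−6.1) = 0.09276 hr
W_total = W₁ + W₂ = 0.11876 + 0.09276 = 0.21153 hr

Final: 0.21153 hr


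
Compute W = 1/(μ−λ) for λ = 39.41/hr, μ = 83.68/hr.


W = 1/(μ−λ) = 1/(83.68 − 39.41) = 1/44.27 = 0.02259 hr

Final: 0.02259 hr


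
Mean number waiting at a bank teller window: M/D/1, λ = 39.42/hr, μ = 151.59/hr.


ρ = 39.42/151.59 = 0.2600
M/D/1: Lq = ρ²/(2(1−ρ)) = 0.06762/(2·0.7400) = 0.04569

Final: 0.04569


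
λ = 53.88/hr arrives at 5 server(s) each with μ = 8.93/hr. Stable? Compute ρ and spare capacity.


Total capacity cμ = 5·8.93 = 44.65/hr
ρ = λ/(cμ) = 53.88/44.65 = 1.2067
Stable ⇔ ρ < 1: NO
Spare capacity = cμ − λ = 44.65 − 53.88 = -9.23/hr

Final: ρ = 1.2067; unstable; margin = -9.23/hr


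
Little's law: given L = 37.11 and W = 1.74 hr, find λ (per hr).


λ = L/W = 37.11/1.74 = 21.3276 /hr

Final: 21.3276 /hr


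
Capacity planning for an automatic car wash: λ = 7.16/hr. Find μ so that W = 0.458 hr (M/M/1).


W = 1/(μ−λ) ⇒ μ − λ = 1/W = 1/0.458 = 2.1834
μ = λ + 1/W = 7.16 + 2.1834 = 9.3434 per hr

Final: 9.3434 /hr


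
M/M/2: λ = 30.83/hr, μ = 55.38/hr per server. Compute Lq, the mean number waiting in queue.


a = λ/μ = 0.5567; ρ = a/2 = 0.2783
P₀ = 0.564517
Lq = P₀·a^c·ρ / (c!·(1−ρ)²) = 0.564517·0.30991·0.2783/(2·0.52078)
= 0.04675

Final: 0.04675


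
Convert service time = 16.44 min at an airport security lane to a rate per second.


μ = 1/(service time) in consistent units.
1 second = 0.0166667 min, so μ = 0.0166667/16.44 = 0.001014 per second

Final: 0.001014 /sec


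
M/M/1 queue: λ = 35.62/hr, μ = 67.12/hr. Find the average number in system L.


ρ = λ/μ = 35.62/67.12 = 0.5307
L = ρ/(1−ρ) = 0.5307/(1 − 0.5307) = 0.5307/0.4693 = 1.1308

Final: 1.1308


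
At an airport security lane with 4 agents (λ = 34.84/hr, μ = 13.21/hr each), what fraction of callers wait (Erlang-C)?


a = λ/μ = 2.6374; ρ = a/4 = 0.6593
P₀ = 0.062147 (from M/M/c formula)
C(c,a) = [a^c/(c!(1−ρ))]·P₀ = [48.38395/(24·0.3407)]·0.062147
= 5.91807·0.062147 = 0.367789

Final: 0.367789


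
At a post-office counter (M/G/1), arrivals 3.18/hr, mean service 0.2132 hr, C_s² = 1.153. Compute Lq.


ρ = λ·E[S] = 3.18·0.2132 = 0.6780
Lq = ρ²(1+C_s²)/(2(1−ρ)) = 0.4597·(1+1.153)/(2·0.3220)
= 0.4597·2.1530/0.6440 = 1.53658

Final: 1.53658


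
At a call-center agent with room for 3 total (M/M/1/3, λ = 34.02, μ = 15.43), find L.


ρ = 34.02/15.43 = 2.2048
L = ρ[1 − (K+1)ρ^K + Kρ^(K+1)] / [(1−ρ)(1−ρ^(K+1))]
Numerator: 2.2048·(1 − 4·10.717788 + 3·23.630534) = 63.984169
Denominator: (-1.2048)·(-22.630534) = 27.265173
L = 63.984169/27.265173 = 2.3467

Final: 2.3467


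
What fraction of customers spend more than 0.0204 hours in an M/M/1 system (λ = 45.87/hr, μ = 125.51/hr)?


W ~ Exponential(μ−λ) for M/M/1.
μ − λ = 125.51 − 45.87 = 79.6400
P(W > t) = e^{−(μ−λ)t} = e^{−1.6247} = 0.196979

Final: 0.196979


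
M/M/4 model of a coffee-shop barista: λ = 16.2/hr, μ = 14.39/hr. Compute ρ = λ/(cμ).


ρ = λ/(cμ) = 16.2/(4·14.39) = 16.2/57.56 = 0.2814

Final: 0.2814


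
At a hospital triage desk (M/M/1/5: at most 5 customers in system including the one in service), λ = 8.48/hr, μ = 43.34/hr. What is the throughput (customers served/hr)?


ρ = 0.1957; P_K = (1−ρ)ρ^5/(1−ρ^6) = 0.0002307
λ_eff = λ(1 − P_K) = 8.48·(1 − 0.0002307) = 8.48·0.999769 = 8.4780 /hr

Final: 8.4780 /hr


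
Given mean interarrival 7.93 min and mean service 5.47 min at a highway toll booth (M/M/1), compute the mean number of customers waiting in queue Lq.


λ = 60/7.93 = 7.5662 /hr
μ = 60/5.47 = 10.9689 /hr
ρ = λ/μ = 7.5662/10.9689 = 0.6898
Lq = ρ²/(1−ρ) = 0.4758/0.3102 = 1.5338

Final: 1.5338


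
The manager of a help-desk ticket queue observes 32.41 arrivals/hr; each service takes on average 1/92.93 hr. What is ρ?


ρ = λ/μ = 32.41/92.93 = 0.3488

Final: 0.3488


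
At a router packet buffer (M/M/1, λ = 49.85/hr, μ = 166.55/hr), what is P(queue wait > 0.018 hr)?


ρ = 49.85/166.55 = 0.2993
P(Wq > t) = ρ·e^{−(μ−λ)t} = 0.2993·e^{−2.1006}
= 0.2993·0.122383 = 0.036630

Final: 0.036630


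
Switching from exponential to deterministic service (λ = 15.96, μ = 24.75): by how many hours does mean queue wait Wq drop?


ρ = 15.96/24.75 = 0.6448
Wq(M/M/1) = ρ/(μ−λ) = 0.6448/8.79 = 0.07336 hr
Wq(M/D/1) = ρ/(2(μ−λ)) = 0.03668 hr
Savings = 0.07336 − 0.03668 = 0.03668 hr

Final: 0.03668 hr


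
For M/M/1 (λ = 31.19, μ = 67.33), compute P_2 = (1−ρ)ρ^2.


ρ = 31.19/67.33 = 0.4632
P_n = (1−ρ)·ρ^n = (1 − 0.4632)·0.4632^2 = 0.5368·0.214592 = 0.115184

Final: 0.115184


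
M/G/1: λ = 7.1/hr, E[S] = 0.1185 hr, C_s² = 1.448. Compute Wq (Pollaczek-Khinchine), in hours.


ρ = λ·E[S] = 7.1·0.1185 = 0.8413
E[S²] = E[S]²(1+C_s²) = 0.1185²·(1+1.448) = 0.034375
Wq = λ·E[S²]/(2(1−ρ)) = 7.1·0.034375/(2·0.1587) = 0.76919 hr

Final: 0.76919 hr


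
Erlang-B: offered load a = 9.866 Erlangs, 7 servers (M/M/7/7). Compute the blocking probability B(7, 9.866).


B(c,a) = (a^c/c!) / Σ_{k=0}^{c} a^k/k!
a^7/7! = 1805.332670
Σ terms (k=0..7): 1.00000 + 9.86600 + 48.66898 + 160.05605 + 394.77824 + 778.97642 + 1280.89689 + 1805.33267 = 4479.575234
B = 1805.332670/4479.575234 = 0.403014

Final: 0.403014


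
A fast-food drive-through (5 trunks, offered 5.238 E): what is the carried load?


B(5,5.238) = 0.303872 (Erlang-B)
Carried load = a(1 − B) = 5.238·(1 − 0.303872) = 5.238·0.696128 = 3.6463 E

Final: 3.6463 Erlangs


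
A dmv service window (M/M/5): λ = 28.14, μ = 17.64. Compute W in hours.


a = 1.5952; ρ = 0.3190; P₀ = 0.202410
Lq = P₀·a^c·ρ/(c!(1−ρ)²) = 0.01199
Wq = Lq/λ = 0.01199/28.14 = 0.0004261 hr
W = Wq + 1/μ = 0.0004261 + 0.05669 = 0.05712 hr

Final: 0.05712 hr


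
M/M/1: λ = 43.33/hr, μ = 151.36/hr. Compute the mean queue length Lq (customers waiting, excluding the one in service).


ρ = 43.33/151.36 = 0.2863
Lq = ρ²/(1−ρ) = 0.08195/0.7137 = 0.1148

Final: 0.1148


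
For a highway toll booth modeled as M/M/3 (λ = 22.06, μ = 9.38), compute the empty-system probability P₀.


a = λ/μ = 22.06/9.38 = 2.3518; ρ = a/c = 0.7839
Σ_{k=0}^{2} a^k/k! (terms k=0..2) = 1.00000 + 2.35181 + 2.76551 = 6.11732
Tail: a^3/(3!(1−ρ)) = 13.00792/(6·0.2161) = 10.03407
P₀ = 1/(6.11732 + 10.03407) = 1/16.15140 = 0.061914

Final: 0.061914


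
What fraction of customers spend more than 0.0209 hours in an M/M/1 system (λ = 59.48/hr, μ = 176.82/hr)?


W ~ Exponential(μ−λ) for M/M/1.
μ − λ = 176.82 − 59.48 = 117.3400
P(W > t) = e^{−(μ−λ)t} = e^{−2.4524} = 0.086086

Final: 0.086086


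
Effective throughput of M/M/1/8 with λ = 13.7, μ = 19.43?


ρ = 0.7051; P_K = (1−ρ)ρ^8/(1−ρ^9) = 0.018827
λ_eff = λ(1 − P_K) = 13.7·(1 − 0.018827) = 13.7·0.981173 = 13.4421 /hr

Final: 13.4421 /hr


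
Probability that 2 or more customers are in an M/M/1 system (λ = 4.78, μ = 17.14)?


ρ = 4.78/17.14 = 0.2789
P(N ≥ n) = ρ^n = 0.2789^2 = 0.077774

Final: 0.077774


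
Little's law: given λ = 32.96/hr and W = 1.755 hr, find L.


L = λW = 32.96·1.755 = 57.8448

Final: 57.8448


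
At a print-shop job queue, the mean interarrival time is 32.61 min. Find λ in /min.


λ = 1/(interarrival time) in consistent units.
1 minute = 1 min, so λ = 1/32.61 = 0.03067 per minute

Final: 0.03067 /min


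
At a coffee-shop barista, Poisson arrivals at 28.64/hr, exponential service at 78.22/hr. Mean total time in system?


W = 1/(μ−λ) = 1/(78.22 − 28.64) = 1/49.58 = 0.02017 hr

Final: 0.02017 hr


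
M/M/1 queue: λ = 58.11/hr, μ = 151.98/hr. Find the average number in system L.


ρ = λ/μ = 58.11/151.98 = 0.3824
L = ρ/(1−ρ) = 0.3824/(1 − 0.3824) = 0.3824/0.6176 = 0.6190

Final: 0.6190


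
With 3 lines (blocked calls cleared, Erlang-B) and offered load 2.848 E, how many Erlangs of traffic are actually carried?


B(3,2.848) = 0.327565 (Erlang-B)
Carried load = a(1 − B) = 2.848·(1 − 0.327565) = 2.848·0.672435 = 1.9151 E

Final: 1.9151 Erlangs


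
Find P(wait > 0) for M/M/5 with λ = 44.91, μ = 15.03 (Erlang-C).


a = λ/μ = 2.9880; ρ = a/5 = 0.5976
P₀ = 0.047275 (from M/M/c formula)
C(c,a) = [a^c/(c!(1−ρ))]·P₀ = [238.18827/(120·0.4024)]·0.047275
= 4.93272·0.047275 = 0.233196

Final: 0.233196


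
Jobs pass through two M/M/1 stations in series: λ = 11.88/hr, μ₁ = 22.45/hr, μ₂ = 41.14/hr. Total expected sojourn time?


Each node sees arrival rate λ = 11.88/hr (tandem ⇒ throughput preserved).
W₁ = 1/(μ₁−λ) = 1/(22.45−11.88) = 0.09461 hr
W₂ = 1/(μ₂−λ) = 1/(41.14−11.88) = 0.03418 hr
W_total = W₁ + W₂ = 0.09461 + 0.03418 = 0.12878 hr

Final: 0.12878 hr


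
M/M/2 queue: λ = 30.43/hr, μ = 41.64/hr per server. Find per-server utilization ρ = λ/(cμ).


ρ = λ/(cμ) = 30.43/(2·41.64) = 30.43/83.28 = 0.3654

Final: 0.3654


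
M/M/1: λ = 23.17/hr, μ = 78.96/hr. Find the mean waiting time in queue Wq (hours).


ρ = 23.17/78.96 = 0.2934
Wq = ρ/(μ−λ) = 0.2934/(78.96 − 23.17) = 0.2934/55.79 = 0.005260 hr

Final: 0.005260 hr


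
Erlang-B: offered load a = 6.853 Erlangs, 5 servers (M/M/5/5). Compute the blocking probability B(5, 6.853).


B(c,a) = (a^c/c!) / Σ_{k=0}^{c} a^k/k!
a^5/5! = 125.957030
Σ terms (k=0..5): 1.00000 + 6.85300 + 23.48180 + 53.64027 + 91.89919 + 125.95703 = 302.831294
B = 125.957030/302.831294 = 0.415931

Final: 0.415931


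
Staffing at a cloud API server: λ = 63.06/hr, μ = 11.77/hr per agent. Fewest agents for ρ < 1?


Stability requires cμ > λ ⇔ c > λ/μ.
λ/μ = 63.06/11.77 = 5.3577
Minimum integer c = ⌊5.3577⌋ + 1 = 6
Check: 6·11.77 = 70.62 > 63.06, while 5·11.77 = 58.85 ≤ 63.06

Final: 6 servers


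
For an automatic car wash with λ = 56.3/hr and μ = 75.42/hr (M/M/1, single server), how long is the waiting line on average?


ρ = 56.3/75.42 = 0.7465
Lq = ρ²/(1−ρ) = 0.5572/0.2535 = 2.1981

Final: 2.1981


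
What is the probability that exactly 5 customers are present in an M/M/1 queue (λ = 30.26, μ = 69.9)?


ρ = 30.26/69.9 = 0.4329
P_n = (1−ρ)·ρ^n = (1 − 0.4329)·0.4329^5 = 0.5671·0.015204 = 0.008622

Final: 0.008622


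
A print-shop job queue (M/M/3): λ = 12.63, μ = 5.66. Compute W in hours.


a = 2.2314; ρ = 0.7438; P₀ = 0.077221
Lq = P₀·a^c·ρ/(c!(1−ρ)²) = 1.62072
Wq = Lq/λ = 1.62072/12.63 = 0.12832 hr
W = Wq + 1/μ = 0.12832 + 0.17668 = 0.30500 hr

Final: 0.30500 hr


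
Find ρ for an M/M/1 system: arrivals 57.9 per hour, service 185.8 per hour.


ρ = λ/μ = 57.9/185.8 = 0.3116

Final: 0.3116


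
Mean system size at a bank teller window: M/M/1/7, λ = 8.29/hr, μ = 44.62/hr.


ρ = 8.29/44.62 = 0.1858
L = ρ[1 − (K+1)ρ^K + Kρ^(K+1)] / [(1−ρ)(1−ρ^(K+1))]
Numerator: 0.1858·(1 − 8·0.000007641 + 7·0.000001420) = 0.185782
Denominator: (0.8142)·(0.999999) = 0.814208
L = 0.185782/0.814208 = 0.2282

Final: 0.2282


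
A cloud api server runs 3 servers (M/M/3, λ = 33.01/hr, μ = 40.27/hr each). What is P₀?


a = λ/μ = 33.01/40.27 = 0.8197; ρ = a/c = 0.2732
Σ_{k=0}^{2} a^k/k! (terms k=0..2) = 1.00000 + 0.81972 + 0.33597 = 2.15568
Tail: a^3/(3!(1−ρ)) = 0.55080/(6·0.7268) = 0.12631
P₀ = 1/(2.15568 + 0.12631) = 1/2.28200 = 0.438212

Final: 0.438212


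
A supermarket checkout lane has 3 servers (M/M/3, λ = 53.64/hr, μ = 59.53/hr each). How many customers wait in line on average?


a = λ/μ = 0.9011; ρ = a/3 = 0.3004
P₀ = 0.403017
Lq = P₀·a^c·ρ / (c!·(1−ρ)²) = 0.403017·0.73157·0.3004/(6·0.48951)
= 0.03015

Final: 0.03015


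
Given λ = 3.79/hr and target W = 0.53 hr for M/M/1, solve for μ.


W = 1/(μ−λ) ⇒ μ − λ = 1/W = 1/0.53 = 1.8868
μ = λ + 1/W = 3.79 + 1.8868 = 5.6768 per hr

Final: 5.6768 /hr


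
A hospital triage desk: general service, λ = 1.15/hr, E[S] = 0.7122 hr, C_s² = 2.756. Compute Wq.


ρ = λ·E[S] = 1.15·0.7122 = 0.8190
E[S²] = E[S]²(1+C_s²) = 0.7122²·(1+2.756) = 1.905152
Wq = λ·E[S²]/(2(1−ρ)) = 1.15·1.905152/(2·0.1810) = 6.05328 hr

Final: 6.05328 hr


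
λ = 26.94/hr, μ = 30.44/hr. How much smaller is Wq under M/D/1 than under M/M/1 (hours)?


ρ = 26.94/30.44 = 0.8850
Wq(M/M/1) = ρ/(μ−λ) = 0.8850/3.50 = 0.25286 hr
Wq(M/D/1) = ρ/(2(μ−λ)) = 0.12643 hr
Savings = 0.25286 − 0.12643 = 0.12643 hr

Final: 0.12643 hr


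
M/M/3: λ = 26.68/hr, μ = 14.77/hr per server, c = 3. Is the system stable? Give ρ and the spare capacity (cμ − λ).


Total capacity cμ = 3·14.77 = 44.31/hr
ρ = λ/(cμ) = 26.68/44.31 = 0.6021
Stable ⇔ ρ < 1: YES
Spare capacity = cμ − λ = 44.31 − 26.68 = 17.63/hr

Final: ρ = 0.6021; stable; margin = 17.63/hr


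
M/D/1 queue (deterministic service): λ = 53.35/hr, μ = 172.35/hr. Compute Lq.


ρ = 53.35/172.35 = 0.3095
M/D/1: Lq = ρ²/(2(1−ρ)) = 0.09582/(2·0.6905) = 0.06939

Final: 0.06939


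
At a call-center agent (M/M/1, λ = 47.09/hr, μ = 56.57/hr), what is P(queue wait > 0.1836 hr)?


ρ = 47.09/56.57 = 0.8324
P(Wq > t) = ρ·e^{−(μ−λ)t} = 0.8324·e^{−1.7405}
= 0.8324·0.175428 = 0.146030

Final: 0.146030


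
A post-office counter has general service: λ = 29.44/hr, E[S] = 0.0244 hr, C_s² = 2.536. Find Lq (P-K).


ρ = λ·E[S] = 29.44·0.0244 = 0.7183
Lq = ρ²(1+C_s²)/(2(1−ρ)) = 0.5160·(1+2.536)/(2·0.2817)
= 0.5160·3.5360/0.5633 = 3.23896

Final: 3.23896


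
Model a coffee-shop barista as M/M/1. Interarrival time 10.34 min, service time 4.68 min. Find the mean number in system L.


λ = 60/10.34 = 5.8027 /hr
μ = 60/4.68 = 12.8205 /hr
ρ = λ/μ = 5.8027/12.8205 = 0.4526
L = ρ/(1−ρ) = 0.4526/0.5474 = 0.8269

Final: 0.8269


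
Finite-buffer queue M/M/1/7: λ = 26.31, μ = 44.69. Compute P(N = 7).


ρ = λ/μ = 26.31/44.69 = 0.5887
P_K = (1−ρ)ρ^K/(1−ρ^(K+1)) = (0.4113·0.024512)/(1 − 0.014431)
= 0.010081/0.985569 = 0.010229

Final: 0.010229


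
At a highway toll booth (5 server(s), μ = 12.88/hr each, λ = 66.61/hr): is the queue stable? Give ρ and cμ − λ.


Total capacity cμ = 5·12.88 = 64.40/hr
ρ = λ/(cμ) = 66.61/64.40 = 1.0343
Stable ⇔ ρ < 1: NO
Spare capacity = cμ − λ = 64.40 − 66.61 = -2.21/hr

Final: ρ = 1.0343; unstable; margin = -2.21/hr


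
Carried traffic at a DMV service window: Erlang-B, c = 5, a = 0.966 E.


B(5,0.966) = 0.002669 (Erlang-B)
Carried load = a(1 − B) = 0.966·(1 − 0.002669) = 0.966·0.997331 = 0.9634 E

Final: 0.9634 Erlangs


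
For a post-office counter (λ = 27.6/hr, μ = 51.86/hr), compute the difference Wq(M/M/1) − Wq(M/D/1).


ρ = 27.6/51.86 = 0.5322
Wq(M/M/1) = ρ/(μ−λ) = 0.5322/24.26 = 0.02194 hr
Wq(M/D/1) = ρ/(2(μ−λ)) = 0.01097 hr
Savings = 0.02194 − 0.01097 = 0.01097 hr

Final: 0.01097 hr


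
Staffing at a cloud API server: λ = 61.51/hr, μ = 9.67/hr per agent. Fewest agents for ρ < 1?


Stability requires cμ > λ ⇔ c > λ/μ.
λ/μ = 61.51/9.67 = 6.3609
Minimum integer c = ⌊6.3609⌋ + 1 = 7
Check: 7·9.67 = 67.69 > 61.51, while 6·9.67 = 58.02 ≤ 61.51

Final: 7 servers


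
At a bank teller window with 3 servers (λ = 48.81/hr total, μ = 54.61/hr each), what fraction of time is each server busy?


ρ = λ/(cμ) = 48.81/(3·54.61) = 48.81/163.83 = 0.2979

Final: 0.2979


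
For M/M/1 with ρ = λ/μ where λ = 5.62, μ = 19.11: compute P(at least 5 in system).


ρ = 5.62/19.11 = 0.2941
P(N ≥ n) = ρ^n = 0.2941^5 = 0.002200

Final: 0.002200


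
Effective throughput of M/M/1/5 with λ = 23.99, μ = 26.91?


ρ = 0.8915; P_K = (1−ρ)ρ^5/(1−ρ^6) = 0.122693
λ_eff = λ(1 − P_K) = 23.99·(1 − 0.122693) = 23.99·0.877307 = 21.0466 /hr

Final: 21.0466 /hr


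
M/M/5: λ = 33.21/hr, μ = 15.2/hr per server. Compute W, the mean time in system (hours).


a = 2.1849; ρ = 0.4370; P₀ = 0.111156
Lq = P₀·a^c·ρ/(c!(1−ρ)²) = 0.06357
Wq = Lq/λ = 0.06357/33.21 = 0.001914 hr
W = Wq + 1/μ = 0.001914 + 0.06579 = 0.06770 hr

Final: 0.06770 hr


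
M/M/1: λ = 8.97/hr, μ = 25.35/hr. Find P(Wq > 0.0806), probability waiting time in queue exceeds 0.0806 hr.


ρ = 8.97/25.35 = 0.3538
P(Wq > t) = ρ·e^{−(μ−λ)t} = 0.3538·e^{−1.3202}
= 0.3538·0.267074 = 0.094503

Final: 0.094503


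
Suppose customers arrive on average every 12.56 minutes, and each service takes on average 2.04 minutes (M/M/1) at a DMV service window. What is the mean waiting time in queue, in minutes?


λ = 60/12.56 = 4.7771 /hr
μ = 60/2.04 = 29.4118 /hr
ρ = λ/μ = 4.7771/29.4118 = 0.1624
Wq = ρ/(μ−λ) = 0.1624/(29.4118−4.7771) = 0.006593 hr
In minutes: 0.006593·60 = 0.3956 min

Final: 0.3956 min


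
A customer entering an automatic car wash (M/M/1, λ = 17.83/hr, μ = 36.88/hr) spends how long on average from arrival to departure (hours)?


W = 1/(μ−λ) = 1/(36.88 − 17.83) = 1/19.05 = 0.05249 hr

Final: 0.05249 hr


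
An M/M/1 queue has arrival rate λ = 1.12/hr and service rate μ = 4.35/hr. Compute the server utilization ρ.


ρ = λ/μ = 1.12/4.35 = 0.2575

Final: 0.2575


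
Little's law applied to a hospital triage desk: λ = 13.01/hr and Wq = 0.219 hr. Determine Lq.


Lq = λWq = 13.01·0.219 = 2.8492

Final: 2.8492


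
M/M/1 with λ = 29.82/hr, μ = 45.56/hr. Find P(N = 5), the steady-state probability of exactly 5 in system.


ρ = 29.82/45.56 = 0.6545
P_n = (1−ρ)·ρ^n = (1 − 0.6545)·0.6545^5 = 0.3455·0.120121 = 0.041499

Final: 0.041499


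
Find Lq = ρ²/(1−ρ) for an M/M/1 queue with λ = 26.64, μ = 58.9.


ρ = 26.64/58.9 = 0.4523
Lq = ρ²/(1−ρ) = 0.2046/0.5477 = 0.3735

Final: 0.3735
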